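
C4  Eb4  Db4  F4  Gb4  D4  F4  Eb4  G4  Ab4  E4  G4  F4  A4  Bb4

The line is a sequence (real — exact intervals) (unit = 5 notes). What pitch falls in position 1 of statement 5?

G#4

The unit is 5 notes. Position-1 pitches of the 3 shown cells: C4, D4, E4.
Carrying that up a 2nd forward: F#4 → G#4.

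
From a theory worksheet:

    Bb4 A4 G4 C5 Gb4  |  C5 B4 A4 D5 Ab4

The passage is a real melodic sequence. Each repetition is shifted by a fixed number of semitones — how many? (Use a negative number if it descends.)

Taking 5-note groups, the heads are Bb4, C5: the pattern moves up a 2nd.
Bb4 to C5 spans +2 semitones.

2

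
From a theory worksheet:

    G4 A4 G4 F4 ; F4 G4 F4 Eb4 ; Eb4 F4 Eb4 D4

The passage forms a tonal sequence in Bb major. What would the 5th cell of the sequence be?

C4 D4 C4 Bb3

With a 4-note motive the entries are G4, F4, Eb4, each down a 2nd from the previous.
Carrying on: D4 → C4.
From C4 the diatonic shape gives C4 D4 C4 Bb3.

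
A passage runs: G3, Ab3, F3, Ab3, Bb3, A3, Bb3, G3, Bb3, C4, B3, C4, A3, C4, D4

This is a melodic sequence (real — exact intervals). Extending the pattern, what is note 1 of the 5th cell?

D#4

Grouping in 5s, the 1st note of each cell is G3, A3, B3.
Extending up a 2nd: C#4 → D#4.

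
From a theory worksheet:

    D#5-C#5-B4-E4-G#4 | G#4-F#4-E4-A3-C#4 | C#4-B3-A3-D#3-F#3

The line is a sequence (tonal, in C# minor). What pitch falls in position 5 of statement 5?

With 5-note cells, note 5 of each statement runs G#4, C#4, F#3.
Each moves down a 5th. Continuing: B2 → E2.

E2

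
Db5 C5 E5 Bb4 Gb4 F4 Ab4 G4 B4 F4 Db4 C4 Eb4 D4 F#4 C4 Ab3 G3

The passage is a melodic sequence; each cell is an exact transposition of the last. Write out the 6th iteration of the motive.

C3 B2 D#3 A2 F2 E2

Unit = 6 notes; the statements start on Db5, Ab4, Eb4, moving down a 4th each time.
Carrying on: Bb3 → F3 → C3.
From C3 the exact shape gives C3 B2 D#3 A2 F2 E2.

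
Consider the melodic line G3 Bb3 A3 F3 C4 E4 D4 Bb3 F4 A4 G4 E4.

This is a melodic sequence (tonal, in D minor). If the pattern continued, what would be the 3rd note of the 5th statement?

With 4-note cells, note 3 of each statement runs A3, D4, G4.
Extending up a 4th: C5 → F5.

F5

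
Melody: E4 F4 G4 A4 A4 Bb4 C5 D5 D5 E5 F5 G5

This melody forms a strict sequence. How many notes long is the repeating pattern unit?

Try groups of 4 (3 cells in 12 notes):
E4 F4 G4 A4 | A4 Bb4 C5 D5 | D5 E5 F5 G5
Every group is a transposition up a 4th of the one before; no shorter unit works.

4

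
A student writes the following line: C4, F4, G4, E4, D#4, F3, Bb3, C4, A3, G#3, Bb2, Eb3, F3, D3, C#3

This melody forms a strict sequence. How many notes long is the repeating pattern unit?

There are 15 notes; a 5-note unit gives 3 cells:
C4 F4 G4 E4 D#4 | F3 Bb3 C4 A3 G#3 | Bb2 Eb3 F3 D3 C#3
Every group is a transposition down a 5th of the one before; no shorter unit works.

5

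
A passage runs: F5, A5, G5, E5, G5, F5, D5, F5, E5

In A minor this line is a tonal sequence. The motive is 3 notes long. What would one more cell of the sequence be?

The 3-note cells begin on F5, E5, D5 — each down a 2nd from the last.
Statement 4 starts on C5 and keeps the same diatonic contour: C5 E5 D5.

C5 E5 D5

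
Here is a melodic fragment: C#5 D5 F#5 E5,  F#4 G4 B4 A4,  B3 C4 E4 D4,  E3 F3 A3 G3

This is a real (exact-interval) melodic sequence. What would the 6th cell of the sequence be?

The 4-note cells begin on C#5, F#4, B3, E3 — each down a 5th from the last.
Continuing the starts: A2 → D2.
From D2 the exact shape gives D2 Eb2 G2 F2.

D2 Eb2 G2 F2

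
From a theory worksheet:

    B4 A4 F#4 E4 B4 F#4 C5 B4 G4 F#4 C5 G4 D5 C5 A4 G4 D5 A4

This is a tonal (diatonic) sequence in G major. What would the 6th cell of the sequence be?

G5 F#5 D5 C5 G5 D5

With a 6-note motive the entries are B4, C5, D5, each up a 2nd from the previous.
Extending up a 2nd: E5 → F#5 → G5.
So cell 6 is G5 F#5 D5 C5 G5 D5.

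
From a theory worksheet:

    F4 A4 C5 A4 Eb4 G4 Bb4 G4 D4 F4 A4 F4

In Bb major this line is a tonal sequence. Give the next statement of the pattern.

C4 Eb4 G4 Eb4

The 4-note cells begin on F4, Eb4, D4 — each down a 2nd from the last.
From C4 the diatonic shape gives C4 Eb4 G4 Eb4.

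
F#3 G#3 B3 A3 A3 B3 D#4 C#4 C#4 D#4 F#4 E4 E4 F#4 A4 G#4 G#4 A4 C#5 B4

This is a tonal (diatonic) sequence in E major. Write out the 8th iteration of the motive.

The 4-note cells begin on F#3, A3, C#4, E4, G#4 — each up a 3rd from the last.
Carrying on: B4 → D#5 → F#5.
So cell 8 is F#5 G#5 B5 A5.

F#5 G#5 B5 A5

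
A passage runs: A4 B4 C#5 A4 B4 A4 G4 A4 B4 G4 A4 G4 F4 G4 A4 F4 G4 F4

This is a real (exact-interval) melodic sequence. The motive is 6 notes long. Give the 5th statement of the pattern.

Db4 Eb4 F4 Db4 Eb4 Db4

Unit = 6 notes; the statements start on A4, G4, F4, moving down a 2nd each time.
Carrying on: Eb4 → Db4.
So cell 5 is Db4 Eb4 F4 Db4 Eb4 Db4.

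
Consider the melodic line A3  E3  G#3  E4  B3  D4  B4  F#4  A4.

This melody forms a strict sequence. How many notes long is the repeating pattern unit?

3

Try groups of 3 (3 cells in 9 notes):
A3 E3 G#3 | E4 B3 D4 | B4 F#4 A4
Each cell is the previous one up a 5th — so the unit is 3 notes.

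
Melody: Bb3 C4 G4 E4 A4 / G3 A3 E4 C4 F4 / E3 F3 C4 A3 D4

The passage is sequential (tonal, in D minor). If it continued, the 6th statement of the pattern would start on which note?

Unit = 5 notes; the statements start on Bb3, G3, E3, moving down a 3rd each time.
Extending the heads down a 3rd: C3 → A2 → F2.

F2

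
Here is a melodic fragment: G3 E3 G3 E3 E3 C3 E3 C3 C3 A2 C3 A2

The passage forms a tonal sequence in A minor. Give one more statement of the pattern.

A2 F2 A2 F2

Taking 4-note groups, the heads are G3, E3, C3: the pattern moves down a 3rd.
From A2 the diatonic shape gives A2 F2 A2 F2.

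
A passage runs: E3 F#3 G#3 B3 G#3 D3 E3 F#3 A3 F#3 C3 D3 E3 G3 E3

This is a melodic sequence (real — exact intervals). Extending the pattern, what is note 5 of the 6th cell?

The unit is 5 notes. Position-5 pitches of the 3 shown cells: G#3, F#3, E3.
Each moves down a 2nd. Continuing: D3 → C3 → Bb2.

Bb2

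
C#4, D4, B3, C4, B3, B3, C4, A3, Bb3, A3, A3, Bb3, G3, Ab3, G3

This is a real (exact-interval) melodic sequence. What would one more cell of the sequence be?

G3 Ab3 F3 Gb3 F3

Taking 5-note groups, the heads are C#4, B3, A3: the pattern moves down a 2nd.
So cell 4 is G3 Ab3 F3 Gb3 F3.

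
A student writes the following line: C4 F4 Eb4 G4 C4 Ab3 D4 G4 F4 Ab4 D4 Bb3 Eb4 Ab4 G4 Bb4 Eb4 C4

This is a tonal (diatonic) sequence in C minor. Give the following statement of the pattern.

F4 Bb4 Ab4 C5 F4 D4

With a 6-note motive the entries are C4, D4, Eb4, each up a 2nd from the previous.
So cell 4 is F4 Bb4 Ab4 C5 F4 D4.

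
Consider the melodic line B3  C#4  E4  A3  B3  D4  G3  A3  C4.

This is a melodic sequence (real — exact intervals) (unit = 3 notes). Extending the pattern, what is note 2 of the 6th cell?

Eb3

Grouping in 3s, the 2nd note of each cell is C#4, B3, A3.
Extending down a 2nd: G3 → F3 → Eb3.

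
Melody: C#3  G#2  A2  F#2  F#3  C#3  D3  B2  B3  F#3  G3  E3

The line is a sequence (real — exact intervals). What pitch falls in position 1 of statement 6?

With 4-note cells, note 1 of each statement runs C#3, F#3, B3.
Each moves up a 4th. Continuing: E4 → A4 → D5.

D5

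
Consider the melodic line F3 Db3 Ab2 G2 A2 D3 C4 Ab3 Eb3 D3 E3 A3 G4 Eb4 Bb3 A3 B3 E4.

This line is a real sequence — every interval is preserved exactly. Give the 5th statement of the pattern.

The 6-note cells begin on F3, C4, G4 — each up a 5th from the last.
Extending up a 5th: D5 → A5.
Statement 5 starts on A5 and keeps the same exact contour: A5 F5 C5 B4 C#5 F#5.

A5 F5 C5 B4 C#5 F#5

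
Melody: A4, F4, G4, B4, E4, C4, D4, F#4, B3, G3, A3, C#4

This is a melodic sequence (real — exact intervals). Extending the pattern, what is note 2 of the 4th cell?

Grouping in 4s, the 2nd note of each cell is F4, C4, G3.
Each moves down a 4th; the next is D3.

D3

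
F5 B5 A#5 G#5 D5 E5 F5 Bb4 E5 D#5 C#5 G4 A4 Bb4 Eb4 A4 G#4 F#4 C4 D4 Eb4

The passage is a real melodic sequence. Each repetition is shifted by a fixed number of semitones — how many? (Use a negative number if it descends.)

-7

Unit = 7 notes; the statements start on F5, Bb4, Eb4, moving down a 5th each time.
F5→Bb4 is 70 − 77 = -7 semitones.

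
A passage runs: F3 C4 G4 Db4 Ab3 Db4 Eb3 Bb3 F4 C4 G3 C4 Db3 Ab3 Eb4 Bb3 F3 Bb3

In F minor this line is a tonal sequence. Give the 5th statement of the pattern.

Taking 6-note groups, the heads are F3, Eb3, Db3: the pattern moves down a 2nd.
Continuing the starts: C3 → Bb2.
Statement 5 starts on Bb2 and keeps the same diatonic contour: Bb2 F3 C4 G3 Db3 G3.

Bb2 F3 C4 G3 Db3 G3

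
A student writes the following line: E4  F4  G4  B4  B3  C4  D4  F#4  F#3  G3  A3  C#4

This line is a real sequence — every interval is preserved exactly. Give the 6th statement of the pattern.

Unit = 4 notes; the statements start on E4, B3, F#3, moving down a 4th each time.
Extending down a 4th: C#3 → G#2 → D#2.
Statement 6 starts on D#2 and keeps the same exact contour: D#2 E2 F#2 A#2.

D#2 E2 F#2 A#2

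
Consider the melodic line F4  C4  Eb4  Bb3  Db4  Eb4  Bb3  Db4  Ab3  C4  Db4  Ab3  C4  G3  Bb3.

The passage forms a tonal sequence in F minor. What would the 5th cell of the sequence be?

Unit = 5 notes; the statements start on F4, Eb4, Db4, moving down a 2nd each time.
Continuing the starts: C4 → Bb3.
So cell 5 is Bb3 F3 Ab3 Eb3 G3.

Bb3 F3 Ab3 Eb3 G3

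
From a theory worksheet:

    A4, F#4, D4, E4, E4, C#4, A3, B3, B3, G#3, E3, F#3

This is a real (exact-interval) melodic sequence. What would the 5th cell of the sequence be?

With a 4-note motive the entries are A4, E4, B3, each down a 4th from the previous.
Carrying on: F#3 → C#3.
Statement 5 starts on C#3 and keeps the same exact contour: C#3 A#2 F#2 G#2.

C#3 A#2 F#2 G#2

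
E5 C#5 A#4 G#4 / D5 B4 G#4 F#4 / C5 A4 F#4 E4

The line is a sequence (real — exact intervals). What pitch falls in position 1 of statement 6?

Gb4

With 4-note cells, note 1 of each statement runs E5, D5, C5.
Extending down a 2nd: Bb4 → Ab4 → Gb4.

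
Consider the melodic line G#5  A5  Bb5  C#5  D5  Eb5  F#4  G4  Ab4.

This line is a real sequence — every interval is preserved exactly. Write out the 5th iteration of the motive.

Taking 3-note groups, the heads are G#5, C#5, F#4: the pattern moves down a 5th.
Continuing the starts: B3 → E3.
From E3 the exact shape gives E3 F3 Gb3.

E3 F3 Gb3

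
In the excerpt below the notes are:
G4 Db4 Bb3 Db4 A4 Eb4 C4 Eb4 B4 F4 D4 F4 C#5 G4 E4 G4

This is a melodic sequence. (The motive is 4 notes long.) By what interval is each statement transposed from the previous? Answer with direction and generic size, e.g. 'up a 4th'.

up a 2nd

With a 4-note motive the entries are G4, A4, B4, C#5, each up a 2nd from the previous.
G4 to A4 is up a 2nd.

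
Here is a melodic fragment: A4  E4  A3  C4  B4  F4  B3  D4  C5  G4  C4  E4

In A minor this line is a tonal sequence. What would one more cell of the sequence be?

D5 A4 D4 F4

Taking 4-note groups, the heads are A4, B4, C5: the pattern moves up a 2nd.
So cell 4 is D5 A4 D4 F4.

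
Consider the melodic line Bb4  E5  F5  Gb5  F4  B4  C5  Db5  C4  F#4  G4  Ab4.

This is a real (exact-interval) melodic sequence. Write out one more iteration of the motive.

With a 4-note motive the entries are Bb4, F4, C4, each down a 4th from the previous.
Statement 4 starts on G3 and keeps the same exact contour: G3 C#4 D4 Eb4.

G3 C#4 D4 Eb4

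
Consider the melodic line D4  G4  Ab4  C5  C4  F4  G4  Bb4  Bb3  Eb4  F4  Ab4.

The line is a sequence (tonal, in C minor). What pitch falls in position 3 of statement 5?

The unit is 4 notes. Position-3 pitches of the 3 shown cells: Ab4, G4, F4.
Extending down a 2nd: Eb4 → D4.

D4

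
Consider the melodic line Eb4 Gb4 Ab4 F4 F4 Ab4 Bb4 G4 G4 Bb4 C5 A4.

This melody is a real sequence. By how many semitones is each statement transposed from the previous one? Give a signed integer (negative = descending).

With a 4-note motive the entries are Eb4, F4, G4, each up a 2nd from the previous.
Counting half-steps from Eb4 to F4: 2.

2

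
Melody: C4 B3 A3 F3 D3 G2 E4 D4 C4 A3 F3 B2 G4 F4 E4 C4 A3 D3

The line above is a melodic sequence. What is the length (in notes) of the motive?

18 notes total. Splitting into 3 groups of 6:
C4 B3 A3 F3 D3 G2 | E4 D4 C4 A3 F3 B2 | G4 F4 E4 C4 A3 D3
Each cell is the previous one up a 3rd — so the unit is 6 notes.

6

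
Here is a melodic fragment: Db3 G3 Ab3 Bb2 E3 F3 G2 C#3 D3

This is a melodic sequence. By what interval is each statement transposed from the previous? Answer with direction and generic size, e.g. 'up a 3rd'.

Taking 3-note groups, the heads are Db3, Bb2, G2: the pattern moves down a 3rd.
From Db3 to Bb2: down a 3rd.

down a 3rd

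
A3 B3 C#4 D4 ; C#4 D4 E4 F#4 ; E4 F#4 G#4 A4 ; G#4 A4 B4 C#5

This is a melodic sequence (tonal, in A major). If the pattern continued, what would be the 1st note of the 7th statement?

F#5

Grouping in 4s, the 1st note of each cell is A3, C#4, E4, G#4.
Extending up a 3rd: B4 → D5 → F#5.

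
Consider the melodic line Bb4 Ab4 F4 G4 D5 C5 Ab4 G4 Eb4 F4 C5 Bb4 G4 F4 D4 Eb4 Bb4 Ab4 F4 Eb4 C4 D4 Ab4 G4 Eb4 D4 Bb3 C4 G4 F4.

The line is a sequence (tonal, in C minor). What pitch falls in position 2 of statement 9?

G3

Grouping in 6s, the 2nd note of each cell is Ab4, G4, F4, Eb4, D4.
Each moves down a 2nd. Continuing: C4 → Bb3 → Ab3 → G3.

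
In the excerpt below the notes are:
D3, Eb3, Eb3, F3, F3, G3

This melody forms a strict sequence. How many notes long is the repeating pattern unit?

6 notes total. Splitting into 3 groups of 2:
D3 Eb3 | Eb3 F3 | F3 G3
Each cell is the previous one up a 2nd — so the unit is 2 notes.

2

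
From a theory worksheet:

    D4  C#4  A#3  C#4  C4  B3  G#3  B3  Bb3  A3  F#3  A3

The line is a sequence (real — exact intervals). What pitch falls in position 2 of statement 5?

F3

Grouping in 4s, the 2nd note of each cell is C#4, B3, A3.
Carrying that down a 2nd forward: G3 → F3.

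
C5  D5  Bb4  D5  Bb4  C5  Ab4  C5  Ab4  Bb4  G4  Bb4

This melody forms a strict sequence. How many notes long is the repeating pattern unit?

Try groups of 4 (3 cells in 12 notes):
C5 D5 Bb4 D5 | Bb4 C5 Ab4 C5 | Ab4 Bb4 G4 Bb4
That's a consistent down a 2nd shift per cell, and no other grouping gives one.

4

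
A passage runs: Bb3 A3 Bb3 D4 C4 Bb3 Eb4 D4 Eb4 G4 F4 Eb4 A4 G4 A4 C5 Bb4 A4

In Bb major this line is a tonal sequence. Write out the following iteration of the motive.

Taking 6-note groups, the heads are Bb3, Eb4, A4: the pattern moves up a 4th.
So cell 4 is D5 C5 D5 F5 Eb5 D5.

D5 C5 D5 F5 Eb5 D5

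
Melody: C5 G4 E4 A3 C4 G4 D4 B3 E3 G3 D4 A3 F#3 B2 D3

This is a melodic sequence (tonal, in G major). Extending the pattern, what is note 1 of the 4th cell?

A3

Grouping in 5s, the 1st note of each cell is C5, G4, D4.
Each moves down a 4th; the next is A3.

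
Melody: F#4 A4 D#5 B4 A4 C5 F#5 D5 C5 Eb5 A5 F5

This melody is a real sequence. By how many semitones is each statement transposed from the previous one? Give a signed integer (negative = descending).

3

With a 4-note motive the entries are F#4, A4, C5, each up a 3rd from the previous.
F#4 to A4 spans +3 semitones.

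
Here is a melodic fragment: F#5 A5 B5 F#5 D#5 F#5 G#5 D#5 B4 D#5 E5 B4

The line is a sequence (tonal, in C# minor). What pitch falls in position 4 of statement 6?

With 4-note cells, note 4 of each statement runs F#5, D#5, B4.
Carrying that down a 3rd forward: G#4 → E4 → C#4.

C#4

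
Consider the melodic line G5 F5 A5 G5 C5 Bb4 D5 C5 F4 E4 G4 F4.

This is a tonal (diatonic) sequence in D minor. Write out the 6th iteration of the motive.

A2 G2 Bb2 A2

The 4-note cells begin on G5, C5, F4 — each down a 5th from the last.
Continuing the starts: Bb3 → E3 → A2.
Statement 6 starts on A2 and keeps the same diatonic contour: A2 G2 Bb2 A2.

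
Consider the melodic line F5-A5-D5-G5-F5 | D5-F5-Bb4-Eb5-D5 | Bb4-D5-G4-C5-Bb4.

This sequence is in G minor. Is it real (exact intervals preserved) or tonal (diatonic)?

tonal

Every note is diatonic to G minor.
Cell 1 has +4 semitones from note 1 to 2, but cell 2 has +3 — the interval quality changes while the contour stays the same, which is the hallmark of a tonal sequence.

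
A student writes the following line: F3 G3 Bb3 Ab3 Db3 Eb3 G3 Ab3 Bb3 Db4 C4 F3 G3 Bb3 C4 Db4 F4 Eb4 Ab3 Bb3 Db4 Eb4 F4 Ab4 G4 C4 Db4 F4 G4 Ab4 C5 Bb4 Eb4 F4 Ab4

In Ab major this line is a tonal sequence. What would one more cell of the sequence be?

Bb4 C5 Eb5 Db5 G4 Ab4 C5

Taking 7-note groups, the heads are F3, Ab3, C4, Eb4, G4: the pattern moves up a 3rd.
Statement 6 starts on Bb4 and keeps the same diatonic contour: Bb4 C5 Eb5 Db5 G4 Ab4 C5.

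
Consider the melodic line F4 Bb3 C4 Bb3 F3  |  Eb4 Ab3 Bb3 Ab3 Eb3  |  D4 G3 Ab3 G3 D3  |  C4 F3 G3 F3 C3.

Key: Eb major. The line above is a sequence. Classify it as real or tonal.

tonal

Every note is diatonic to Eb major.
Cell 1 has +2 semitones from note 2 to 3, but cell 3 has +1 — the interval quality changes while the contour stays the same, which is the hallmark of a tonal sequence.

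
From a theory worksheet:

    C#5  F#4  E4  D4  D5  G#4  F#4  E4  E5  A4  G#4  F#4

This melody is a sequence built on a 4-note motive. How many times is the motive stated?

12 notes in groups of 4 gives 12/4 = 3 statements.
Starts: C#5, D5, E5 — each up a 2nd.

3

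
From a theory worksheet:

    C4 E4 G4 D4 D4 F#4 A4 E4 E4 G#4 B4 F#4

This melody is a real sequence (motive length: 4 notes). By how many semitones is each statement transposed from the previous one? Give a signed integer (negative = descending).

With a 4-note motive the entries are C4, D4, E4, each up a 2nd from the previous.
C4 to D4 spans +2 semitones.

2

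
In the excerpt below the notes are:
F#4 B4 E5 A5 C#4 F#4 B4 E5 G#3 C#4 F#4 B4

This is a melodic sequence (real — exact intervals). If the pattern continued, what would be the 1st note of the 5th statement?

A#2

The unit is 4 notes. Position-1 pitches of the 3 shown cells: F#4, C#4, G#3.
Extending down a 4th: D#3 → A#2.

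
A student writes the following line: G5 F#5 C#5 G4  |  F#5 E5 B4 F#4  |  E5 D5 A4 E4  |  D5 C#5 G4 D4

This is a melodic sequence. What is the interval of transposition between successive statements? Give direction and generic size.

down a 2nd

With a 4-note motive the entries are G5, F#5, E5, D5, each down a 2nd from the previous.
G5 to F#5 is down a 2nd.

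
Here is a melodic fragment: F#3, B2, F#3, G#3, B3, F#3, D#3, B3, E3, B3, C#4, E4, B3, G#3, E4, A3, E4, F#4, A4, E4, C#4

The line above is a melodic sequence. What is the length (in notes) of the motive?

7

21 notes total. Splitting into 3 groups of 7:
F#3 B2 F#3 G#3 B3 F#3 D#3 | B3 E3 B3 C#4 E4 B3 G#3 | E4 A3 E4 F#4 A4 E4 C#4
That's a consistent up a 4th shift per cell, and no other grouping gives one.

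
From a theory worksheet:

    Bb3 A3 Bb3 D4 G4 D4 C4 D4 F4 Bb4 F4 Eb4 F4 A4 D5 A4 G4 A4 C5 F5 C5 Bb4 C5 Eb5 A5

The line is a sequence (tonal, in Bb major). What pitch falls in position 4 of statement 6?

G5

Grouping in 5s, the 4th note of each cell is D4, F4, A4, C5, Eb5.
From Eb5, up a 3rd gives G5.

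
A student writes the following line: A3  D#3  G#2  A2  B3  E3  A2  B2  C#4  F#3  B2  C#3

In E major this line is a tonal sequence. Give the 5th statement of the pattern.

With a 4-note motive the entries are A3, B3, C#4, each up a 2nd from the previous.
Carrying on: D#4 → E4.
From E4 the diatonic shape gives E4 A3 D#3 E3.

E4 A3 D#3 E3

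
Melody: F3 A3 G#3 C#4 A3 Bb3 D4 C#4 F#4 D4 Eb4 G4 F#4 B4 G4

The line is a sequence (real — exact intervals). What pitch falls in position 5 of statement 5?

F5

The unit is 5 notes. Position-5 pitches of the 3 shown cells: A3, D4, G4.
Each moves up a 4th. Continuing: C5 → F5.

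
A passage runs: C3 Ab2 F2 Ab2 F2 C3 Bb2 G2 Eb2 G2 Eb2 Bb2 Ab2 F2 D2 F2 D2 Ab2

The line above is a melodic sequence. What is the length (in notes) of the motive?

There are 18 notes; a 6-note unit gives 3 cells:
C3 Ab2 F2 Ab2 F2 C3 | Bb2 G2 Eb2 G2 Eb2 Bb2 | Ab2 F2 D2 F2 D2 Ab2
Every group is a transposition down a 2nd of the one before; no shorter unit works.

6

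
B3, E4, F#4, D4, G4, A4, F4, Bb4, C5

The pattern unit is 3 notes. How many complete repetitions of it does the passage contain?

3

9 notes in groups of 3 gives 9/3 = 3 statements.
Starts: B3, D4, F4 — each up a 3rd.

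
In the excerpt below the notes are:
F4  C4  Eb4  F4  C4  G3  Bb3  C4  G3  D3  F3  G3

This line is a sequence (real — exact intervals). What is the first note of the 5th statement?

A2

Unit = 4 notes; the statements start on F4, C4, G3, moving down a 4th each time.
Extending the heads down a 4th: D3 → A2.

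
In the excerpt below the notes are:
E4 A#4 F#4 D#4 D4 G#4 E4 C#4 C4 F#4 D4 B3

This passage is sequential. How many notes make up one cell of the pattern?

4

Try groups of 4 (3 cells in 12 notes):
E4 A#4 F#4 D#4 | D4 G#4 E4 C#4 | C4 F#4 D4 B3
That's a consistent down a 2nd shift per cell, and no other grouping gives one.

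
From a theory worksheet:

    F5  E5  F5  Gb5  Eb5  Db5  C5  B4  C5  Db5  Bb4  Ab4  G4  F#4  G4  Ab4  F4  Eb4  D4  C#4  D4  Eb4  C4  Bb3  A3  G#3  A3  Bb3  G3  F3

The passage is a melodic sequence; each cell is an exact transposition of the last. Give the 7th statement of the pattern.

B2 A#2 B2 C3 A2 G2

Unit = 6 notes; the statements start on F5, C5, G4, D4, A3, moving down a 4th each time.
Extending down a 4th: E3 → B2.
Statement 7 starts on B2 and keeps the same exact contour: B2 A#2 B2 C3 A2 G2.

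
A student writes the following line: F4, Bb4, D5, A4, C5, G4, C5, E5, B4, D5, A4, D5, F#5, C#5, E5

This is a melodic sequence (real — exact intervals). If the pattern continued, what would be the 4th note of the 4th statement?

With 5-note cells, note 4 of each statement runs A4, B4, C#5.
Each moves up a 2nd; the next is D#5.

D#5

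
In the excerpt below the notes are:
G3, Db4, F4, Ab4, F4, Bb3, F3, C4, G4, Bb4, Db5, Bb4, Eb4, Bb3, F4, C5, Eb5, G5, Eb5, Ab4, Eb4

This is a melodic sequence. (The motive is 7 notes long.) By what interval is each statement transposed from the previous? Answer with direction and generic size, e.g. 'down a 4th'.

Unit = 7 notes; the statements start on G3, C4, F4, moving up a 4th each time.
From G3 to C4: up a 4th.

up a 4th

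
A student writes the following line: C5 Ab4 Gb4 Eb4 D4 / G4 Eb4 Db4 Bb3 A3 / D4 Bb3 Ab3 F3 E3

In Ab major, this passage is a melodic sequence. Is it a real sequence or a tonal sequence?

real

Each cell has the same semitone pattern (-4, -2, -3, -1) — intervals are preserved exactly.
And Gb4 lies outside Ab major, so the sequence is real rather than tonal.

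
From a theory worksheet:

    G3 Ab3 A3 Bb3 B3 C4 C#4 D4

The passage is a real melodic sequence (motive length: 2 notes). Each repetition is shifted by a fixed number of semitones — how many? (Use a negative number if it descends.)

2

With a 2-note motive the entries are G3, A3, B3, C#4, each up a 2nd from the previous.
G3→A3 is 57 − 55 = 2 semitones.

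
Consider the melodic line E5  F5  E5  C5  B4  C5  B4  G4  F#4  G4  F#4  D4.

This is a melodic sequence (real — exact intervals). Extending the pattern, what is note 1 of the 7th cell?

Grouping in 4s, the 1st note of each cell is E5, B4, F#4.
Carrying that down a 4th forward: C#4 → G#3 → D#3 → A#2.

A#2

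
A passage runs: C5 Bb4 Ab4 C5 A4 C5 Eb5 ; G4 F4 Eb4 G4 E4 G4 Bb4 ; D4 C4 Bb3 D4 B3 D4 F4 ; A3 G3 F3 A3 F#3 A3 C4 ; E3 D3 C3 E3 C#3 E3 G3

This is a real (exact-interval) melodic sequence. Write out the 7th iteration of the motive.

The 7-note cells begin on C5, G4, D4, A3, E3 — each down a 4th from the last.
Carrying on: B2 → F#2.
So cell 7 is F#2 E2 D2 F#2 D#2 F#2 A2.

F#2 E2 D2 F#2 D#2 F#2 A2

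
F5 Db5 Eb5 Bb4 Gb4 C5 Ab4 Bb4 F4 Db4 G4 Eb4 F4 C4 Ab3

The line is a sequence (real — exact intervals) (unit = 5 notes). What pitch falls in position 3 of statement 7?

A2

Grouping in 5s, the 3rd note of each cell is Eb5, Bb4, F4.
Carrying that down a 4th forward: C4 → G3 → D3 → A2.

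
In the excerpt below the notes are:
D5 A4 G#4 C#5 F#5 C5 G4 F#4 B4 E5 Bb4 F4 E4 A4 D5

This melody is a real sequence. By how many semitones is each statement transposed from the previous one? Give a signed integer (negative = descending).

-2

The 5-note cells begin on D5, C5, Bb4 — each down a 2nd from the last.
D5 to C5 spans -2 semitones.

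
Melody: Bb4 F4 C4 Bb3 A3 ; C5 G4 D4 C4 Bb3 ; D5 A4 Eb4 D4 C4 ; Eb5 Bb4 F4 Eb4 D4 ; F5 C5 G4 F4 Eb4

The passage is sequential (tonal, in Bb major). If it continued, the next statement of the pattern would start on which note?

G5

Unit = 5 notes; the statements start on Bb4, C5, D5, Eb5, F5, moving up a 2nd each time.
One more step up a 2nd gives G5.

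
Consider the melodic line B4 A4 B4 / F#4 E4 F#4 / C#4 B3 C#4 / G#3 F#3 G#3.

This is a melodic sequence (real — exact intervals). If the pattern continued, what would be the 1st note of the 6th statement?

A#2

The unit is 3 notes. Position-1 pitches of the 4 shown cells: B4, F#4, C#4, G#3.
Carrying that down a 4th forward: D#3 → A#2.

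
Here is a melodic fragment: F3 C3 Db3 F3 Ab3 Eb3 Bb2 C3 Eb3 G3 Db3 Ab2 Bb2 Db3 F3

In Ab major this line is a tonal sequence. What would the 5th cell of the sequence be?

Bb2 F2 G2 Bb2 Db3

Unit = 5 notes; the statements start on F3, Eb3, Db3, moving down a 2nd each time.
Carrying on: C3 → Bb2.
From Bb2 the diatonic shape gives Bb2 F2 G2 Bb2 Db3.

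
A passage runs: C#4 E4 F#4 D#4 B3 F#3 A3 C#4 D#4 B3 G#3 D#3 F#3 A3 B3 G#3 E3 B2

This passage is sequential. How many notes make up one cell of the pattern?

There are 18 notes; a 6-note unit gives 3 cells:
C#4 E4 F#4 D#4 B3 F#3 | A3 C#4 D#4 B3 G#3 D#3 | F#3 A3 B3 G#3 E3 B2
Each cell is the previous one down a 3rd — so the unit is 6 notes.

6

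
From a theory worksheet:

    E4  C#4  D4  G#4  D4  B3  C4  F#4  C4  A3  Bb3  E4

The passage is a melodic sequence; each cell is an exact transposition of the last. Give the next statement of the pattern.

Bb3 G3 Ab3 D4

With a 4-note motive the entries are E4, D4, C4, each down a 2nd from the previous.
From Bb3 the exact shape gives Bb3 G3 Ab3 D4.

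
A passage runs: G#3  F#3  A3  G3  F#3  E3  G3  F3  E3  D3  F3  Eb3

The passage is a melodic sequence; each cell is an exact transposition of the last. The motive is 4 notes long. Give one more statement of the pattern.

Unit = 4 notes; the statements start on G#3, F#3, E3, moving down a 2nd each time.
From D3 the exact shape gives D3 C3 Eb3 Db3.

D3 C3 Eb3 Db3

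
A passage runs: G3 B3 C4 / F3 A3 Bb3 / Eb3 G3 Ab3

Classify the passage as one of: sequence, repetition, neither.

sequence

Each 3-note cell is the previous one transposed down a 2nd.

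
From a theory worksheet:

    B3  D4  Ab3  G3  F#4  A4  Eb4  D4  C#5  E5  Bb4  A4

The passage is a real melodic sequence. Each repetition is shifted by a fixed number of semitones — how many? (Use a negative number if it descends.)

7

The 4-note cells begin on B3, F#4, C#5 — each up a 5th from the last.
B3 to F#4 spans +7 semitones.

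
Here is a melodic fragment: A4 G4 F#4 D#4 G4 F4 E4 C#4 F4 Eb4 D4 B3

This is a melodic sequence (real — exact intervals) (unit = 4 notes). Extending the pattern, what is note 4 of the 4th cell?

With 4-note cells, note 4 of each statement runs D#4, C#4, B3.
Each moves down a 2nd; the next is A3.

A3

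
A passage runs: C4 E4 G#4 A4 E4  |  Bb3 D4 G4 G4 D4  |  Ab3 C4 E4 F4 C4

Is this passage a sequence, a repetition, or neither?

neither

Note 3 of cell 2 is G4; if this were a sequence it would be F#4. No unit length gives a consistent transposition pattern.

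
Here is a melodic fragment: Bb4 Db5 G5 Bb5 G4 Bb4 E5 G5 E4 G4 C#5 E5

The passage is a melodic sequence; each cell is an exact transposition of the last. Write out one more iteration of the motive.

The 4-note cells begin on Bb4, G4, E4 — each down a 3rd from the last.
Statement 4 starts on C#4 and keeps the same exact contour: C#4 E4 A#4 C#5.

C#4 E4 A#4 C#5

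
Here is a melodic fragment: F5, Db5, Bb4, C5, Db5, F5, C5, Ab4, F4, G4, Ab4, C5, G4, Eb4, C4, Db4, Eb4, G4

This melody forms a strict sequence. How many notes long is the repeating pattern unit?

6

Try groups of 6 (3 cells in 18 notes):
F5 Db5 Bb4 C5 Db5 F5 | C5 Ab4 F4 G4 Ab4 C5 | G4 Eb4 C4 Db4 Eb4 G4
That's a consistent down a 4th shift per cell, and no other grouping gives one.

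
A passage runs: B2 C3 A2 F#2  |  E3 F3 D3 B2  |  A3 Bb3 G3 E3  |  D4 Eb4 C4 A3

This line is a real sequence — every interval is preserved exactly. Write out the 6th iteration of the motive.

With a 4-note motive the entries are B2, E3, A3, D4, each up a 4th from the previous.
Extending up a 4th: G4 → C5.
From C5 the exact shape gives C5 Db5 Bb4 G4.

C5 Db5 Bb4 G4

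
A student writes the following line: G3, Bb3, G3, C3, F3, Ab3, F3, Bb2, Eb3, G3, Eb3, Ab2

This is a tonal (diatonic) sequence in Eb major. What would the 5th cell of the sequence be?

Taking 4-note groups, the heads are G3, F3, Eb3: the pattern moves down a 2nd.
Extending down a 2nd: D3 → C3.
Statement 5 starts on C3 and keeps the same diatonic contour: C3 Eb3 C3 F2.

C3 Eb3 C3 F2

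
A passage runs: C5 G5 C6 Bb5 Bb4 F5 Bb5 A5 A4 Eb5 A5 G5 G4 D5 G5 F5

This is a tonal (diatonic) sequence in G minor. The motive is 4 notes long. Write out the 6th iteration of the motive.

Eb4 Bb4 Eb5 D5

Taking 4-note groups, the heads are C5, Bb4, A4, G4: the pattern moves down a 2nd.
Carrying on: F4 → Eb4.
Statement 6 starts on Eb4 and keeps the same diatonic contour: Eb4 Bb4 Eb5 D5.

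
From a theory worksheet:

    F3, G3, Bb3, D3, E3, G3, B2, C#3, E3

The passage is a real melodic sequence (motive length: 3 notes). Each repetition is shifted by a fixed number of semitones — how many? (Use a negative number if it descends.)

-3

The 3-note cells begin on F3, D3, B2 — each down a 3rd from the last.
F3 to D3 spans -3 semitones.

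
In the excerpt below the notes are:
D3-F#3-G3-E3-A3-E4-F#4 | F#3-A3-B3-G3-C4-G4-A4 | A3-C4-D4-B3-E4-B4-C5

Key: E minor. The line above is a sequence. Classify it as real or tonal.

Every note is diatonic to E minor.
Cell 1 has +4 semitones from note 1 to 2, but cell 2 has +3 — the interval quality changes while the contour stays the same, which is the hallmark of a tonal sequence.

tonal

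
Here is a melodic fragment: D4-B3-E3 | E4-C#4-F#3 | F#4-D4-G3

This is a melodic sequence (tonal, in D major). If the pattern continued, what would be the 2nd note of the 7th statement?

A4

Grouping in 3s, the 2nd note of each cell is B3, C#4, D4.
Extending up a 2nd: E4 → F#4 → G4 → A4.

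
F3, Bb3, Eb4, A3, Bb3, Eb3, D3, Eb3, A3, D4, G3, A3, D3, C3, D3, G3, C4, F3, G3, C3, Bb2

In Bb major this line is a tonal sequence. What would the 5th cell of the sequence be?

Bb2 Eb3 A3 D3 Eb3 A2 G2

With a 7-note motive the entries are F3, Eb3, D3, each down a 2nd from the previous.
Continuing the starts: C3 → Bb2.
So cell 5 is Bb2 Eb3 A3 D3 Eb3 A2 G2.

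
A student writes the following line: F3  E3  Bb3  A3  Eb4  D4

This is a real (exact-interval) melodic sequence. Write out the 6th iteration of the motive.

The 2-note cells begin on F3, Bb3, Eb4 — each up a 4th from the last.
Continuing the starts: Ab4 → Db5 → Gb5.
So cell 6 is Gb5 F5.

Gb5 F5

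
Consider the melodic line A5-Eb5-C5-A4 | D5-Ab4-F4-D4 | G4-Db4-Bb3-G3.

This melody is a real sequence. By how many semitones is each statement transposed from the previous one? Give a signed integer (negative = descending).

With a 4-note motive the entries are A5, D5, G4, each down a 5th from the previous.
Counting half-steps from A5 to D5: -7.

-7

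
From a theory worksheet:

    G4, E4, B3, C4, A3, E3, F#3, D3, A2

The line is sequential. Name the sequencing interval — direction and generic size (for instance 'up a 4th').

down a 5th

Taking 3-note groups, the heads are G4, C4, F#3: the pattern moves down a 5th.
From G4 to C4: down a 5th.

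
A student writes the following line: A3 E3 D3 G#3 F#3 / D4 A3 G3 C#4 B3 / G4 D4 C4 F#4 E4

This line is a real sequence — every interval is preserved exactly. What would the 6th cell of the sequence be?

Bb5 F5 Eb5 A5 G5

Taking 5-note groups, the heads are A3, D4, G4: the pattern moves up a 4th.
Continuing the starts: C5 → F5 → Bb5.
From Bb5 the exact shape gives Bb5 F5 Eb5 A5 G5.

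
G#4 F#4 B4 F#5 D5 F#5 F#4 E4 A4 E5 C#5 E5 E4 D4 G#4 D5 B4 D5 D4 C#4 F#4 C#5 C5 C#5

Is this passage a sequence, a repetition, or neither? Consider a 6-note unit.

neither

Note 5 of cell 4 is C5; if this were a sequence it would be A4. No unit length gives a consistent transposition pattern.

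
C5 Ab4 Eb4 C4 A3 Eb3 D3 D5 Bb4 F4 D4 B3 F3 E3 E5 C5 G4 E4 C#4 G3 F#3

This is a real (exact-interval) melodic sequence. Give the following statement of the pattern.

The 7-note cells begin on C5, D5, E5 — each up a 2nd from the last.
Statement 4 starts on F#5 and keeps the same exact contour: F#5 D5 A4 F#4 D#4 A3 G#3.

F#5 D5 A4 F#4 D#4 A3 G#3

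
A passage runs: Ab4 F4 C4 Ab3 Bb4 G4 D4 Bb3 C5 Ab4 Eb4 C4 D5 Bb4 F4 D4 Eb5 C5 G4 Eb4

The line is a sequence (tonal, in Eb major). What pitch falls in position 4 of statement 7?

G4

Grouping in 4s, the 4th note of each cell is Ab3, Bb3, C4, D4, Eb4.
Extending up a 2nd: F4 → G4.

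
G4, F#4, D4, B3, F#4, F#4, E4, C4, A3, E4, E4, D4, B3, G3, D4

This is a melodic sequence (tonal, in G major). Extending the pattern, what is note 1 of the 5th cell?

C4

With 5-note cells, note 1 of each statement runs G4, F#4, E4.
Each moves down a 2nd. Continuing: D4 → C4.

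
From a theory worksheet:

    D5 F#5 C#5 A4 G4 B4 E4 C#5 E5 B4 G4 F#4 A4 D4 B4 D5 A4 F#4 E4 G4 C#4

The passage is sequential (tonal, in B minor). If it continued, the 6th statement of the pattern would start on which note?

Unit = 7 notes; the statements start on D5, C#5, B4, moving down a 2nd each time.
Continuing: A4 → G4 → F#4. Statement 6 starts on F#4.

F#4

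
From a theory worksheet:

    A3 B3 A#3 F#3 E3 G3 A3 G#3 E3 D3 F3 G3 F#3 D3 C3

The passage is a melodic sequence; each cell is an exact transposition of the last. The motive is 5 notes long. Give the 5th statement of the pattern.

Unit = 5 notes; the statements start on A3, G3, F3, moving down a 2nd each time.
Extending down a 2nd: Eb3 → Db3.
So cell 5 is Db3 Eb3 D3 Bb2 Ab2.

Db3 Eb3 D3 Bb2 Ab2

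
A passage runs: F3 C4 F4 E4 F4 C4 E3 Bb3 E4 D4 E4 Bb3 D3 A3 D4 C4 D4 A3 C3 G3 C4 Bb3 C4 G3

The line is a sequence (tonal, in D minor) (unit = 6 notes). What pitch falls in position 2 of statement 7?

D3

The unit is 6 notes. Position-2 pitches of the 4 shown cells: C4, Bb3, A3, G3.
Carrying that down a 2nd forward: F3 → E3 → D3.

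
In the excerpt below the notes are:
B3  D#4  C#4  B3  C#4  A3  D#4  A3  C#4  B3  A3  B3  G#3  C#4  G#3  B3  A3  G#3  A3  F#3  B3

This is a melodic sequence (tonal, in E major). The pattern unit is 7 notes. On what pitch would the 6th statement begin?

Unit = 7 notes; the statements start on B3, A3, G#3, moving down a 2nd each time.
Continuing: F#3 → E3 → D#3. Statement 6 starts on D#3.

D#3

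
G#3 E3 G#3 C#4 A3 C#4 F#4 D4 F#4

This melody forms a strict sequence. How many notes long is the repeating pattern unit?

Try groups of 3 (3 cells in 9 notes):
G#3 E3 G#3 | C#4 A3 C#4 | F#4 D4 F#4
Every group is a transposition up a 4th of the one before; no shorter unit works.

3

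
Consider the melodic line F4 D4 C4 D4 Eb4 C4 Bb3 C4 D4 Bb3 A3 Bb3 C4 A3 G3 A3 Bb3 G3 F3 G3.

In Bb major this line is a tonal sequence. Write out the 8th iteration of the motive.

F3 D3 C3 D3

With a 4-note motive the entries are F4, Eb4, D4, C4, Bb3, each down a 2nd from the previous.
Extending down a 2nd: A3 → G3 → F3.
From F3 the diatonic shape gives F3 D3 C3 D3.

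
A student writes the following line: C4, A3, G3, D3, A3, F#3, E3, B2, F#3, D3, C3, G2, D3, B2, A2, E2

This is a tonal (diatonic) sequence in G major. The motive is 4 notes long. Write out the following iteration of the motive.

With a 4-note motive the entries are C4, A3, F#3, D3, each down a 3rd from the previous.
Statement 5 starts on B2 and keeps the same diatonic contour: B2 G2 F#2 C2.

B2 G2 F#2 C2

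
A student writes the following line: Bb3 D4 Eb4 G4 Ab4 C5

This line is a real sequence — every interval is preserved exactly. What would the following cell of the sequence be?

Db5 F5

Taking 2-note groups, the heads are Bb3, Eb4, Ab4: the pattern moves up a 4th.
From Db5 the exact shape gives Db5 F5.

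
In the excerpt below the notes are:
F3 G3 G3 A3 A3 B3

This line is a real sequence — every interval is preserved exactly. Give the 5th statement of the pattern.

C#4 D#4

The 2-note cells begin on F3, G3, A3 — each up a 2nd from the last.
Continuing the starts: B3 → C#4.
From C#4 the exact shape gives C#4 D#4.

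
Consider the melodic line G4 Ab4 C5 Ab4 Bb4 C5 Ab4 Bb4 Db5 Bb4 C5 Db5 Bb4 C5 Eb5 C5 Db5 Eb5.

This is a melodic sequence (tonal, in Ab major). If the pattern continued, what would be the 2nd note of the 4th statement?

Grouping in 6s, the 2nd note of each cell is Ab4, Bb4, C5.
From C5, up a 2nd gives Db5.

Db5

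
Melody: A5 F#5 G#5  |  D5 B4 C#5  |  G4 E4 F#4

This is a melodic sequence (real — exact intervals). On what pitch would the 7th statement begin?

With a 3-note motive the entries are A5, D5, G4, each down a 5th from the previous.
Continuing: C4 → F3 → Bb2 → Eb2. Statement 7 starts on Eb2.

Eb2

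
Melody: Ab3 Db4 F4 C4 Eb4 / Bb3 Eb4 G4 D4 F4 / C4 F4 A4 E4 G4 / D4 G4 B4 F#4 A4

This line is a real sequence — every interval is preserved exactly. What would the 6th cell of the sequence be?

With a 5-note motive the entries are Ab3, Bb3, C4, D4, each up a 2nd from the previous.
Continuing the starts: E4 → F#4.
So cell 6 is F#4 B4 D#5 A#4 C#5.

F#4 B4 D#5 A#4 C#5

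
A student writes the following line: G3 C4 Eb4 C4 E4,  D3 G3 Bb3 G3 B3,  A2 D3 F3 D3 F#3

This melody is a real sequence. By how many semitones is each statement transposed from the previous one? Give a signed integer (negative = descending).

-5

The 5-note cells begin on G3, D3, A2 — each down a 4th from the last.
Counting half-steps from G3 to D3: -5.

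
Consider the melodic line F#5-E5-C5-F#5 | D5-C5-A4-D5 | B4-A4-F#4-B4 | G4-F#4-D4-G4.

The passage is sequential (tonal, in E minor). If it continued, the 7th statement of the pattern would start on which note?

A3

Taking 4-note groups, the heads are F#5, D5, B4, G4: the pattern moves down a 3rd.
Continuing: E4 → C4 → A3. Statement 7 starts on A3.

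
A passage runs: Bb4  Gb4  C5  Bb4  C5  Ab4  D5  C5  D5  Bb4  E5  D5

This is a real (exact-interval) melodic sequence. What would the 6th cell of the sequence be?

Unit = 4 notes; the statements start on Bb4, C5, D5, moving up a 2nd each time.
Continuing the starts: E5 → F#5 → G#5.
Statement 6 starts on G#5 and keeps the same exact contour: G#5 E5 A#5 G#5.

G#5 E5 A#5 G#5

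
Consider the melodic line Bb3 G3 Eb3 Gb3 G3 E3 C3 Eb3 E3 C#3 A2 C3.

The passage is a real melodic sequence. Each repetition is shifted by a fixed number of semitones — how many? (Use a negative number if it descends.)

The 4-note cells begin on Bb3, G3, E3 — each down a 3rd from the last.
Counting half-steps from Bb3 to G3: -3.

-3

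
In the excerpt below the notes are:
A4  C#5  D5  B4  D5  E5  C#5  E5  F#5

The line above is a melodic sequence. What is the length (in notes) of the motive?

There are 9 notes; a 3-note unit gives 3 cells:
A4 C#5 D5 | B4 D5 E5 | C#5 E5 F#5
That's a consistent up a 2nd shift per cell, and no other grouping gives one.

3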